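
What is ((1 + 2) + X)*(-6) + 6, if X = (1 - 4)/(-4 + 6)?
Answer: -3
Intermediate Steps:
X = -3/2 ≈ -1.5000
((1 + 2) + X)*(-6) + 6 = ((1 + 2) - 3/2)*(-6) + 6 = (3 - 3/2)*(-6) + 6 = (3/2)*(-6) + 6 = -9 + 6 = -3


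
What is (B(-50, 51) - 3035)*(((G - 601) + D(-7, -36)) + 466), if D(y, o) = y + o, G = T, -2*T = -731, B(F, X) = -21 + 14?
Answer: -570375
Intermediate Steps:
B(F, X) = -7
T = 731/2 (T = -½*(-731) = 731/2 ≈ 365.50)
G = 731/2 ≈ 365.50
D(y, o) = o + y
(B(-50, 51) - 3035)*(((G - 601) + D(-7, -36)) + 466) = (-7 - 3035)*(((731/2 - 601) + (-36 - 7)) + 466) = -3042*((-471/2 - 43) + 466) = -3042*(-557/2 + 466) = -3042*375/2 = -570375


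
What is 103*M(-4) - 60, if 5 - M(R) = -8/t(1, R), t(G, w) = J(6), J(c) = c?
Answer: 1777/3 ≈ 592.33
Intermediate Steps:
t(G, w) = 6
M(R) = 19/3 (M(R) = 5 - (-8)/6 = 5 - 1*(-4/3) = 5 + 4/3 = 19/3)
103*M(-4) - 60 = 103*(19/3) - 60 = 1957/3 - 60 = 1777/3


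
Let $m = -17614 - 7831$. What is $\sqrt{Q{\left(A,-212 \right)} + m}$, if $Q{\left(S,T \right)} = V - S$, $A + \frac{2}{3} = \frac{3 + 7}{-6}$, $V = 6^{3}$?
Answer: $\frac{4 i \sqrt{14190}}{3} \approx 158.83 i$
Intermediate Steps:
$V = 216$
$A = - \frac{7}{3}$ ($A = - \frac{2}{3} + \frac{3 + 7}{-6} = - \frac{2}{3} - \frac{5}{3} = - \frac{7}{3} \approx -2.3333$)
$m = -25445$ ($m = -17614 - 7831 = -25445$)
$Q{\left(S,T \right)} = 216 - S$
$\sqrt{Q{\left(A,-212 \right)} + m} = \sqrt{\left(216 - - \frac{7}{3}\right) - 25445} = \sqrt{\left(216 + \frac{7}{3}\right) - 25445} = \sqrt{\frac{655}{3} - 25445} = \sqrt{- \frac{75680}{3}} = \frac{4 i \sqrt{14190}}{3}$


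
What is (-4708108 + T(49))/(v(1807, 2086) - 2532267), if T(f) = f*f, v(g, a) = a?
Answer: 4705707/2530181 ≈ 1.8598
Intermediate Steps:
T(f) = f²
(-4708108 + T(49))/(v(1807, 2086) - 2532267) = (-4708108 + 49²)/(2086 - 2532267) = (-4708108 + 2401)/(-2530181) = -4705707*(-1/2530181) = 4705707/2530181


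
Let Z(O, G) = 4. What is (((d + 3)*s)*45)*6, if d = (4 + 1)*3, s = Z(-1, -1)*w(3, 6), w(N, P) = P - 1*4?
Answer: 38880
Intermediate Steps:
w(N, P) = -4 + P (w(N, P) = P - 4 = -4 + P)
s = 8 (s = 4*(-4 + 6) = 4*2 = 8)
d = 15 (d = 5*3 = 15)
(((d + 3)*s)*45)*6 = (((15 + 3)*8)*45)*6 = ((18*8)*45)*6 = (144*45)*6 = 6480*6 = 38880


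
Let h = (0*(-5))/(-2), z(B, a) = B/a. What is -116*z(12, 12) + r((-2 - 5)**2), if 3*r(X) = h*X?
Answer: -116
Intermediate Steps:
h = 0 (h = 0*(-1/2) = 0)
r(X) = 0 (r(X) = (0*X)/3 = (1/3)*0 = 0)
-116*z(12, 12) + r((-2 - 5)**2) = -1392/12 + 0 = -116*1 + 0 = -116 + 0 = -116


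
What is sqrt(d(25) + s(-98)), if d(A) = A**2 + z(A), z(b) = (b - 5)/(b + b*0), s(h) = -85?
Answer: 52*sqrt(5)/5 ≈ 23.255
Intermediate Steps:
z(b) = (-5 + b)/b (z(b) = (-5 + b)/(b + 0) = (-5 + b)/b)
d(A) = A**2 + (-5 + A)/A
sqrt(d(25) + s(-98)) = sqrt((-5 + 25 + 25**3)/25 - 85) = sqrt((-5 + 25 + 15625)/25 - 85) = sqrt((1/25)*15645 - 85) = sqrt(3129/5 - 85) = sqrt(2704/5) = 52*sqrt(5)/5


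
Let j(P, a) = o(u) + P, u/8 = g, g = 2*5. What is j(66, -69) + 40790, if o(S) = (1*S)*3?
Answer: 41096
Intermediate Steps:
g = 10
u = 80 (u = 8*10 = 80)
o(S) = 3*S (o(S) = S*3 = 3*S)
j(P, a) = 240 + P (j(P, a) = 3*80 + P = 240 + P)
j(66, -69) + 40790 = (240 + 66) + 40790 = 306 + 40790 = 41096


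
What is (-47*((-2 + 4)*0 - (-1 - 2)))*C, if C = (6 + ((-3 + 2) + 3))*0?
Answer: 0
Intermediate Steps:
C = 0 (C = (6 + (-1 + 3))*0 = (6 + 2)*0 = 8*0 = 0)
(-47*((-2 + 4)*0 - (-1 - 2)))*C = -47*((-2 + 4)*0 - (-1 - 2))*0 = -47*(2*0 - 1*(-3))*0 = -47*(0 + 3)*0 = -47*3*0 = -141*0 = 0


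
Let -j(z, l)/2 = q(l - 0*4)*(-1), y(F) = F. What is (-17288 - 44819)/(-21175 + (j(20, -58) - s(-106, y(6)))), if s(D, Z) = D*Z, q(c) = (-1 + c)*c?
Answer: 62107/13695 ≈ 4.5350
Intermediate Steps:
q(c) = c*(-1 + c)
j(z, l) = 2*l*(-1 + l) (j(z, l) = -2*(l - 0*4)*(-1 + (l - 0*4))*(-1) = -2*(l - 1*0)*(-1 + (l - 1*0))*(-1) = -2*(l + 0)*(-1 + (l + 0))*(-1) = -2*l*(-1 + l)*(-1) = -(-2)*l*(-1 + l) = 2*l*(-1 + l))
(-17288 - 44819)/(-21175 + (j(20, -58) - s(-106, y(6)))) = (-17288 - 44819)/(-21175 + (2*(-58)*(-1 - 58) - (-106)*6)) = -62107/(-21175 + (2*(-58)*(-59) - 1*(-636))) = -62107/(-21175 + (6844 + 636)) = -62107/(-21175 + 7480) = -62107/(-13695) = -62107*(-1/13695) = 62107/13695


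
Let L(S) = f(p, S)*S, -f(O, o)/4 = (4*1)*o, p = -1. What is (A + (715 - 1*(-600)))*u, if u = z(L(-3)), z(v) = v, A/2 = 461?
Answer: -322128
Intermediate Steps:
A = 922 (A = 2*461 = 922)
f(O, o) = -16*o (f(O, o) = -4*4*1*o = -16*o)
L(S) = -16*S² (L(S) = (-16*S)*S = -16*S²)
u = -144 (u = -16*(-3)² = -16*9 = -144)
(A + (715 - 1*(-600)))*u = (922 + (715 - 1*(-600)))*(-144) = (922 + (715 + 600))*(-144) = (922 + 1315)*(-144) = 2237*(-144) = -322128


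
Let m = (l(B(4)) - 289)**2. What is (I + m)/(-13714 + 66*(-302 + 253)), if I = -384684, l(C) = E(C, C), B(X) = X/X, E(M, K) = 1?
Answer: 75435/4237 ≈ 17.804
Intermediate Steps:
B(X) = 1
l(C) = 1
m = 82944 (m = (1 - 289)**2 = (-288)**2 = 82944)
(I + m)/(-13714 + 66*(-302 + 253)) = (-384684 + 82944)/(-13714 + 66*(-302 + 253)) = -301740/(-13714 + 66*(-49)) = -301740/(-13714 - 3234) = -301740/(-16948) = -301740*(-1/16948) = 75435/4237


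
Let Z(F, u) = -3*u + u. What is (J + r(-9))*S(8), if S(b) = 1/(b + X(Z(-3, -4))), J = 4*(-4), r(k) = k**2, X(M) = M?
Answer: 65/16 ≈ 4.0625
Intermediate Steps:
Z(F, u) = -2*u
J = -16
S(b) = 1/(8 + b) (S(b) = 1/(b - 2*(-4)) = 1/(b + 8) = 1/(8 + b))
(J + r(-9))*S(8) = (-16 + (-9)**2)/(8 + 8) = (-16 + 81)/16 = 65*(1/16) = 65/16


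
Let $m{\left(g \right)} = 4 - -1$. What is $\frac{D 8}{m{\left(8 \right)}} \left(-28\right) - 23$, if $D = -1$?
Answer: $\frac{109}{5} \approx 21.8$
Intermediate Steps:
$m{\left(g \right)} = 5$ ($m{\left(g \right)} = 4 + 1 = 5$)
$\frac{D 8}{m{\left(8 \right)}} \left(-28\right) - 23 = \frac{\left(-1\right) 8}{5} \left(-28\right) - 23 = \left(-8\right) \frac{1}{5} \left(-28\right) - 23 = \left(- \frac{8}{5}\right) \left(-28\right) - 23 = \frac{224}{5} - 23 = \frac{109}{5}$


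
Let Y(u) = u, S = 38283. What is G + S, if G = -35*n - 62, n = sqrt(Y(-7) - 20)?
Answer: 38221 - 105*I*sqrt(3) ≈ 38221.0 - 181.87*I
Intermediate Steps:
n = 3*I*sqrt(3) (n = sqrt(-7 - 20) = sqrt(-27) = 3*I*sqrt(3) ≈ 5.1962*I)
G = -62 - 105*I*sqrt(3) (G = -105*I*sqrt(3) - 62 = -62 - 105*I*sqrt(3) ≈ -62.0 - 181.87*I)
G + S = (-62 - 105*I*sqrt(3)) + 38283 = 38221 - 105*I*sqrt(3)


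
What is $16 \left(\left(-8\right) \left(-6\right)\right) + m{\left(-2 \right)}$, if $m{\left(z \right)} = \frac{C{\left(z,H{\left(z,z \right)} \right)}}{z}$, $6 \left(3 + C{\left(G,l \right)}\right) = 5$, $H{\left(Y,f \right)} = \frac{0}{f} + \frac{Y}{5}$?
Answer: $\frac{9229}{12} \approx 769.08$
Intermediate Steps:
$H{\left(Y,f \right)} = \frac{Y}{5}$ ($H{\left(Y,f \right)} = 0 + Y \frac{1}{5} = 0 + \frac{Y}{5} = \frac{Y}{5}$)
$C{\left(G,l \right)} = - \frac{13}{6}$ ($C{\left(G,l \right)} = -3 + \frac{1}{6} \cdot 5 = -3 + \frac{5}{6} = - \frac{13}{6}$)
$m{\left(z \right)} = - \frac{13}{6 z}$
$16 \left(\left(-8\right) \left(-6\right)\right) + m{\left(-2 \right)} = 16 \left(\left(-8\right) \left(-6\right)\right) - \frac{13}{6 \left(-2\right)} = 16 \cdot 48 - - \frac{13}{12} = 768 + \frac{13}{12} = \frac{9229}{12}$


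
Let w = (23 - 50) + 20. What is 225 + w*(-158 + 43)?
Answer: 1030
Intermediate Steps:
w = -7 (w = -27 + 20 = -7)
225 + w*(-158 + 43) = 225 - 7*(-158 + 43) = 225 - 7*(-115) = 225 + 805 = 1030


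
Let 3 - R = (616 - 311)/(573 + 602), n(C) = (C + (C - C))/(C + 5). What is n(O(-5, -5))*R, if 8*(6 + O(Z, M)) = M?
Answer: 34132/3055 ≈ 11.173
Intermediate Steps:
O(Z, M) = -6 + M/8
n(C) = C/(5 + C) (n(C) = (C + 0)/(5 + C) = C/(5 + C))
R = 644/235 (R = 3 - (616 - 311)/(573 + 602) = 3 - 305/1175 = 3 - 1*61/235 = 3 - 61/235 = 644/235 ≈ 2.7404)
n(O(-5, -5))*R = ((-6 + (⅛)*(-5))/(5 + (-6 + (⅛)*(-5))))*(644/235) = ((-6 - 5/8)/(5 + (-6 - 5/8)))*(644/235) = -53/(8*(5 - 53/8))*(644/235) = -53/(8*(-13/8))*(644/235) = -53/8*(-8/13)*(644/235) = (53/13)*(644/235) = 34132/3055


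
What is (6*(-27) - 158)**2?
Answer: 102400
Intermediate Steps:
(6*(-27) - 158)**2 = (-162 - 158)**2 = (-320)**2 = 102400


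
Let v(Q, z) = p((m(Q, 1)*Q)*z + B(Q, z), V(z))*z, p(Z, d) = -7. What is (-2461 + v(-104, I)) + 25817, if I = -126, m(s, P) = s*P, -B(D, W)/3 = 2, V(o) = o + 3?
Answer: 24238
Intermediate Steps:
V(o) = 3 + o
B(D, W) = -6 (B(D, W) = -3*2 = -6)
m(s, P) = P*s
v(Q, z) = -7*z
(-2461 + v(-104, I)) + 25817 = (-2461 - 7*(-126)) + 25817 = (-2461 + 882) + 25817 = -1579 + 25817 = 24238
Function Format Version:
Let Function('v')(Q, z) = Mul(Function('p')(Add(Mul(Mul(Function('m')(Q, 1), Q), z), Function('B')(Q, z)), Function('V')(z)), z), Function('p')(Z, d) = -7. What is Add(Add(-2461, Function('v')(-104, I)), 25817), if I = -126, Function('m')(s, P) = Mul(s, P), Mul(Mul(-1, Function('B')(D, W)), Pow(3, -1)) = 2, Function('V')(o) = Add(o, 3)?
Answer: 24238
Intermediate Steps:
Function('V')(o) = Add(3, o)
Function('B')(D, W) = -6 (Function('B')(D, W) = Mul(-3, 2) = -6)
Function('m')(s, P) = Mul(P, s)
Function('v')(Q, z) = Mul(-7, z)
Add(Add(-2461, Function('v')(-104, I)), 25817) = Add(Add(-2461, Mul(-7, -126)), 25817) = Add(Add(-2461, 882), 25817) = Add(-1579, 25817) = 24238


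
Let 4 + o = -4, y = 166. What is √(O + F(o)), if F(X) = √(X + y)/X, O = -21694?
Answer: √(-347104 - 2*√158)/4 ≈ 147.29*I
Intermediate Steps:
o = -8 (o = -4 - 4 = -8)
F(X) = √(166 + X)/X (F(X) = √(X + 166)/X = √(166 + X)/X)
√(O + F(o)) = √(-21694 + √(166 - 8)/(-8)) = √(-21694 - √158/8)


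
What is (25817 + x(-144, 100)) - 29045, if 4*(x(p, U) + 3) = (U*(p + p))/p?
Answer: -3181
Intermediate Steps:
x(p, U) = -3 + U/2 (x(p, U) = -3 + ((U*(p + p))/p)/4 = -3 + ((U*(2*p))/p)/4 = -3 + ((2*U*p)/p)/4 = -3 + (2*U)/4 = -3 + U/2)
(25817 + x(-144, 100)) - 29045 = (25817 + (-3 + (1/2)*100)) - 29045 = (25817 + (-3 + 50)) - 29045 = (25817 + 47) - 29045 = 25864 - 29045 = -3181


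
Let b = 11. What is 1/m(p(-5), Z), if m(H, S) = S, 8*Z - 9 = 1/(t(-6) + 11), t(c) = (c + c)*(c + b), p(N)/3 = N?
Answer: 49/55 ≈ 0.89091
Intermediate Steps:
p(N) = 3*N
t(c) = 2*c*(11 + c) (t(c) = (c + c)*(c + 11) = (2*c)*(11 + c) = 2*c*(11 + c))
Z = 55/49 (Z = 9/8 + 1/(8*(2*(-6)*(11 - 6) + 11)) = 9/8 + 1/(8*(2*(-6)*5 + 11)) = 9/8 + 1/(8*(-60 + 11)) = 9/8 + (⅛)/(-49) = 9/8 + (⅛)*(-1/49) = 9/8 - 1/392 = 55/49 ≈ 1.1224)
1/m(p(-5), Z) = 1/(55/49) = 49/55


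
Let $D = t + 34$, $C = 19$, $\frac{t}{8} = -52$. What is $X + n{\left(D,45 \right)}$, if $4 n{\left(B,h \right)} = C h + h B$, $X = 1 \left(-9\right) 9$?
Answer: $- \frac{16659}{4} \approx -4164.8$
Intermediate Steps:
$t = -416$ ($t = 8 \left(-52\right) = -416$)
$D = -382$ ($D = -416 + 34 = -382$)
$X = -81$ ($X = \left(-9\right) 9 = -81$)
$n{\left(B,h \right)} = \frac{19 h}{4} + \frac{B h}{4}$ ($n{\left(B,h \right)} = \frac{19 h + h B}{4} = \frac{19 h + B h}{4} = \frac{19 h}{4} + \frac{B h}{4}$)
$X + n{\left(D,45 \right)} = -81 + \frac{1}{4} \cdot 45 \left(19 - 382\right) = -81 + \frac{1}{4} \cdot 45 \left(-363\right) = -81 - \frac{16335}{4} = - \frac{16659}{4}$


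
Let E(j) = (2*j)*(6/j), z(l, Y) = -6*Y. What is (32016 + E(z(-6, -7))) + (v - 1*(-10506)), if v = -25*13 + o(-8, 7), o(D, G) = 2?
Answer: 42211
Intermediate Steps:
v = -323 (v = -25*13 + 2 = -325 + 2 = -323)
E(j) = 12
(32016 + E(z(-6, -7))) + (v - 1*(-10506)) = (32016 + 12) + (-323 - 1*(-10506)) = 32028 + (-323 + 10506) = 32028 + 10183 = 42211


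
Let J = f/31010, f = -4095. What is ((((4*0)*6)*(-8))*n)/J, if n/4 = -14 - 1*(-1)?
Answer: 0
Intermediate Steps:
J = -117/886 (J = -4095/31010 = -4095*1/31010 = -117/886 ≈ -0.13205)
n = -52 (n = 4*(-14 - 1*(-1)) = 4*(-14 + 1) = 4*(-13) = -52)
((((4*0)*6)*(-8))*n)/J = ((((4*0)*6)*(-8))*(-52))/(-117/886) = (((0*6)*(-8))*(-52))*(-886/117) = ((0*(-8))*(-52))*(-886/117) = (0*(-52))*(-886/117) = 0*(-886/117) = 0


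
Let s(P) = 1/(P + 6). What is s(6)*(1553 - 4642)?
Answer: -3089/12 ≈ -257.42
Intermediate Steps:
s(P) = 1/(6 + P)
s(6)*(1553 - 4642) = (1553 - 4642)/(6 + 6) = -3089/12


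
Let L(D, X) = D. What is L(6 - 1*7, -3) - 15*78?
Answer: -1171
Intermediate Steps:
L(6 - 1*7, -3) - 15*78 = (6 - 1*7) - 15*78 = (6 - 7) - 1170 = -1 - 1170 = -1171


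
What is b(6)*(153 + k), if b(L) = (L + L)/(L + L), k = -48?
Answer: 105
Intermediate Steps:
b(L) = 1 (b(L) = (2*L)/((2*L)) = (2*L)*(1/(2*L)) = 1)
b(6)*(153 + k) = 1*(153 - 48) = 1*105 = 105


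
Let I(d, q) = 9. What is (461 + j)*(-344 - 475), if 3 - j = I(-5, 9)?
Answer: -372645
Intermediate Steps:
j = -6 (j = 3 - 1*9 = 3 - 9 = -6)
(461 + j)*(-344 - 475) = (461 - 6)*(-344 - 475) = 455*(-819) = -372645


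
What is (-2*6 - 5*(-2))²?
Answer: 4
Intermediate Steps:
(-2*6 - 5*(-2))² = (-12 + 10)² = (-2)² = 4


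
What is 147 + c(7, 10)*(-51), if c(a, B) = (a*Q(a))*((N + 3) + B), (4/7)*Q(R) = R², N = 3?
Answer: -489657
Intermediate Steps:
Q(R) = 7*R²/4
c(a, B) = 7*a³*(6 + B)/4 (c(a, B) = (a*(7*a²/4))*((3 + 3) + B) = (7*a³/4)*(6 + B) = 7*a³*(6 + B)/4)
147 + c(7, 10)*(-51) = 147 + ((7/4)*7³*(6 + 10))*(-51) = 147 + ((7/4)*343*16)*(-51) = 147 + 9604*(-51) = 147 - 489804 = -489657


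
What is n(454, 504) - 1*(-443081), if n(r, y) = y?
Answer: 443585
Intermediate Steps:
n(454, 504) - 1*(-443081) = 504 - 1*(-443081) = 504 + 443081 = 443585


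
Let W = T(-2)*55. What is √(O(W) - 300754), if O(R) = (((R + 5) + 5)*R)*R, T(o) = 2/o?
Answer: I*√436879 ≈ 660.97*I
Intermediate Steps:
W = -55 (W = (2/(-2))*55 = (2*(-½))*55 = -1*55 = -55)
O(R) = R²*(10 + R) (O(R) = (((5 + R) + 5)*R)*R = ((10 + R)*R)*R = (R*(10 + R))*R = R²*(10 + R))
√(O(W) - 300754) = √((-55)²*(10 - 55) - 300754) = √(3025*(-45) - 300754) = √(-136125 - 300754) = √(-436879) = I*√436879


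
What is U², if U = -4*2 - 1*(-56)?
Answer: 2304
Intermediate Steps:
U = 48 (U = -8 + 56 = 48)
U² = 48² = 2304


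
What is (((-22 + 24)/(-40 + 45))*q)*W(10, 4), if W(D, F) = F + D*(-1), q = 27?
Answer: -324/5 ≈ -64.800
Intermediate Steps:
W(D, F) = F - D
(((-22 + 24)/(-40 + 45))*q)*W(10, 4) = (((-22 + 24)/(-40 + 45))*27)*(4 - 1*10) = ((2/5)*27)*(4 - 10) = ((2*(⅕))*27)*(-6) = ((⅖)*27)*(-6) = (54/5)*(-6) = -324/5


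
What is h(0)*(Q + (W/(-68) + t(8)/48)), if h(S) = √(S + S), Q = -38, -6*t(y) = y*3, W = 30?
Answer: 0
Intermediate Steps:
t(y) = -y/2 (t(y) = -y*3/6 = -y/2)
h(S) = √2*√S (h(S) = √(2*S) = √2*√S)
h(0)*(Q + (W/(-68) + t(8)/48)) = (√2*√0)*(-38 + (30/(-68) - ½*8/48)) = (√2*0)*(-38 + (30*(-1/68) - 4*1/48)) = 0*(-38 + (-15/34 - 1/12)) = 0*(-38 - 107/204) = 0*(-7859/204) = 0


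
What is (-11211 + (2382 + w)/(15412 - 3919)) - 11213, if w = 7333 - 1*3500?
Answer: -257712817/11493 ≈ -22423.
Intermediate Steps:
w = 3833 (w = 7333 - 3500 = 3833)
(-11211 + (2382 + w)/(15412 - 3919)) - 11213 = (-11211 + (2382 + 3833)/(15412 - 3919)) - 11213 = (-11211 + 6215/11493) - 11213 = -128841808/11493 - 11213 = -257712817/11493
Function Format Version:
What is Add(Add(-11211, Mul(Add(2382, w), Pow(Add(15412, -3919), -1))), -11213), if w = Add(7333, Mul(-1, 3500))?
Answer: Rational(-257712817, 11493) ≈ -22423.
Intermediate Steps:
w = 3833 (w = Add(7333, -3500) = 3833)
Add(Add(-11211, Mul(Add(2382, w), Pow(Add(15412, -3919), -1))), -11213) = Add(Add(-11211, Mul(Add(2382, 3833), Pow(Add(15412, -3919), -1))), -11213) = Add(Add(-11211, Mul(6215, Pow(11493, -1))), -11213) = Add(Add(-11211, Mul(6215, Rational(1, 11493))), -11213) = Add(Add(-11211, Rational(6215, 11493)), -11213) = Add(Rational(-128841808, 11493), -11213) = Rational(-257712817, 11493)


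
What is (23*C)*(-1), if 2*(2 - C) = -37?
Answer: -943/2 ≈ -471.50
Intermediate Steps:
C = 41/2 (C = 2 - 1/2*(-37) = 2 + 37/2 = 41/2 ≈ 20.500)
(23*C)*(-1) = (23*(41/2))*(-1) = (943/2)*(-1) = -943/2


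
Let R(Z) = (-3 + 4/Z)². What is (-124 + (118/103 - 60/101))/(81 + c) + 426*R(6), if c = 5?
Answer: 3110588831/1341987 ≈ 2317.9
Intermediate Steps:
(-124 + (118/103 - 60/101))/(81 + c) + 426*R(6) = (-124 + (118/103 - 60/101))/(81 + 5) + 426*((-4 + 3*6)²/6²) = (-124 + (118*(1/103) - 60*1/101))/86 + 426*((-4 + 18)²/36) = (-124 + (118/103 - 60/101))*(1/86) + 426*((1/36)*14²) = (-124 + 5738/10403)*(1/86) + 426*((1/36)*196) = -1284234/10403*1/86 + 426*(49/9) = -642117/447329 + 6958/3 = 3110588831/1341987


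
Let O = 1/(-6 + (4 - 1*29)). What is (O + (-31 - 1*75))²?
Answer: 10804369/961 ≈ 11243.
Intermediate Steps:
O = -1/31 (O = 1/(-6 + (4 - 29)) = 1/(-6 - 25) = 1/(-31) = -1/31 ≈ -0.032258)
(O + (-31 - 1*75))² = (-1/31 + (-31 - 1*75))² = (-1/31 + (-31 - 75))² = (-1/31 - 106)² = (-3287/31)² = 10804369/961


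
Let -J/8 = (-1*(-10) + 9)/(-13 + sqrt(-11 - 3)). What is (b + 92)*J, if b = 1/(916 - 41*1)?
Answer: 159069976/160125 + 12236152*I*sqrt(14)/160125 ≈ 993.41 + 285.92*I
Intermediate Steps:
b = 1/875 (b = 1/(916 - 41) = 1/875 ≈ 0.0011429)
J = -152/(-13 + I*sqrt(14)) (J = -8*(-1*(-10) + 9)/(-13 + sqrt(-11 - 3)) = -8*(10 + 9)/(-13 + sqrt(-14)) = -152/(-13 + I*sqrt(14)) ≈ 10.798 + 3.1078*I)
(b + 92)*J = (1/875 + 92)*(1976/183 + 152*I*sqrt(14)/183) = 80501*(1976/183 + 152*I*sqrt(14)/183)/875 = 159069976/160125 + 12236152*I*sqrt(14)/160125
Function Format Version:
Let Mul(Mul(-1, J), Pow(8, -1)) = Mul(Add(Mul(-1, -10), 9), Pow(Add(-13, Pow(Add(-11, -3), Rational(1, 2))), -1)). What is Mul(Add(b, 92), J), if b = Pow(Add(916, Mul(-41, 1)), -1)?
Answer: Add(Rational(159069976, 160125), Mul(Rational(12236152, 160125), I, Pow(14, Rational(1, 2)))) ≈ Add(993.41, Mul(285.92, I))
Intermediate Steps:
b = Rational(1, 875) (b = Pow(Add(916, -41), -1) = Pow(875, -1) = Rational(1, 875) ≈ 0.0011429)
J = Mul(-152, Pow(Add(-13, Mul(I, Pow(14, Rational(1, 2)))), -1)) (J = Mul(-8, Mul(Add(Mul(-1, -10), 9), Pow(Add(-13, Pow(Add(-11, -3), Rational(1, 2))), -1))) = Mul(-8, Mul(Add(10, 9), Pow(Add(-13, Pow(-14, Rational(1, 2))), -1))) = Mul(-8, Mul(19, Pow(Add(-13, Mul(I, Pow(14, Rational(1, 2)))), -1))) = Mul(-152, Pow(Add(-13, Mul(I, Pow(14, Rational(1, 2)))), -1)) ≈ Add(10.798, Mul(3.1078, I)))
Mul(Add(b, 92), J) = Mul(Add(Rational(1, 875), 92), Add(Rational(1976, 183), Mul(Rational(152, 183), I, Pow(14, Rational(1, 2))))) = Mul(Rational(80501, 875), Add(Rational(1976, 183), Mul(Rational(152, 183), I, Pow(14, Rational(1, 2))))) = Add(Rational(159069976, 160125), Mul(Rational(12236152, 160125), I, Pow(14, Rational(1, 2))))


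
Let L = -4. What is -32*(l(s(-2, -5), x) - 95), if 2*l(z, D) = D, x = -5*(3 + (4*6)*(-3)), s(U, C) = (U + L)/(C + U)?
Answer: -2480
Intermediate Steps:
s(U, C) = (-4 + U)/(C + U) (s(U, C) = (U - 4)/(C + U) = (-4 + U)/(C + U))
x = 345 (x = -5*(3 + 24*(-3)) = -5*(3 - 72) = -5*(-69) = 345)
l(z, D) = D/2
-32*(l(s(-2, -5), x) - 95) = -32*((½)*345 - 95) = -32*(345/2 - 95) = -32*155/2 = -2480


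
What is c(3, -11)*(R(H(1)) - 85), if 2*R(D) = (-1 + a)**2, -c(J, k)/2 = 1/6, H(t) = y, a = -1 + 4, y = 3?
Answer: 83/3 ≈ 27.667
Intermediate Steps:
a = 3
H(t) = 3
c(J, k) = -1/3 (c(J, k) = -2/6 = -2*1/6 = -1/3)
R(D) = 2 (R(D) = (-1 + 3)**2/2 = (1/2)*2**2 = (1/2)*4 = 2)
c(3, -11)*(R(H(1)) - 85) = -(2 - 85)/3 = -1/3*(-83) = 83/3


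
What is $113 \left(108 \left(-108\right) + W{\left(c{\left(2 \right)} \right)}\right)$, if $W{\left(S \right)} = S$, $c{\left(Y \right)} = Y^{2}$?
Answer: $-1317580$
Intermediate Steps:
$113 \left(108 \left(-108\right) + W{\left(c{\left(2 \right)} \right)}\right) = 113 \left(108 \left(-108\right) + 2^{2}\right) = 113 \left(-11664 + 4\right) = 113 \left(-11660\right) = -1317580$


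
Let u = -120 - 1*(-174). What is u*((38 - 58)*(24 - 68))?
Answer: 47520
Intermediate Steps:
u = 54 (u = -120 + 174 = 54)
u*((38 - 58)*(24 - 68)) = 54*((38 - 58)*(24 - 68)) = 54*(-20*(-44)) = 54*880 = 47520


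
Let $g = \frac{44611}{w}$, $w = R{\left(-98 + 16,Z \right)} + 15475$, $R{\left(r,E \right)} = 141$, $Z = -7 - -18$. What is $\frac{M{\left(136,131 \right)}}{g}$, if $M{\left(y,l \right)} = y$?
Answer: $\frac{2123776}{44611} \approx 47.607$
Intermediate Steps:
$Z = 11$ ($Z = -7 + 18 = 11$)
$w = 15616$ ($w = 141 + 15475 = 15616$)
$g = \frac{44611}{15616} \approx 2.8568$
$\frac{M{\left(136,131 \right)}}{g} = \frac{136}{\frac{44611}{15616}} = 136 \cdot \frac{15616}{44611} = \frac{2123776}{44611}$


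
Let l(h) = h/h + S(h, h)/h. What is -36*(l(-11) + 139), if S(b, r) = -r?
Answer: -5004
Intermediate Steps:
l(h) = 0 (l(h) = h/h + (-h)/h = 1 - 1 = 0)
-36*(l(-11) + 139) = -36*(0 + 139) = -36*139 = -5004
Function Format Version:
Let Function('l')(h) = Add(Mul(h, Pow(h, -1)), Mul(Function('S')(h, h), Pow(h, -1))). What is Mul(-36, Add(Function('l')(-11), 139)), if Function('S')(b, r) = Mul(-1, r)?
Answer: -5004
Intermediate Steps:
Function('l')(h) = 0 (Function('l')(h) = Add(Mul(h, Pow(h, -1)), Mul(Mul(-1, h), Pow(h, -1))) = Add(1, -1) = 0)
Mul(-36, Add(Function('l')(-11), 139)) = Mul(-36, Add(0, 139)) = Mul(-36, 139) = -5004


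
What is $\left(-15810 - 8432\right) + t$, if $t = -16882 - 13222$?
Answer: $-54346$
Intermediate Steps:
$t = -30104$ ($t = -16882 - 13222 = -30104$)
$\left(-15810 - 8432\right) + t = \left(-15810 - 8432\right) - 30104 = -24242 - 30104 = -54346$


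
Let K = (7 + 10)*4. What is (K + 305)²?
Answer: 139129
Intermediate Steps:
K = 68 (K = 17*4 = 68)
(K + 305)² = (68 + 305)² = 373² = 139129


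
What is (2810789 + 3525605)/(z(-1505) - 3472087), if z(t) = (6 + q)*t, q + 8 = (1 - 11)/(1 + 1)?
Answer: -3168197/1730776 ≈ -1.8305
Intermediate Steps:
q = -13 (q = -8 + (1 - 11)/(1 + 1) = -8 - 10/2 = -8 - 10*1/2 = -8 - 5 = -13)
z(t) = -7*t (z(t) = (6 - 13)*t = -7*t)
(2810789 + 3525605)/(z(-1505) - 3472087) = (2810789 + 3525605)/(-7*(-1505) - 3472087) = 6336394/(10535 - 3472087) = 6336394/(-3461552) = 6336394*(-1/3461552) = -3168197/1730776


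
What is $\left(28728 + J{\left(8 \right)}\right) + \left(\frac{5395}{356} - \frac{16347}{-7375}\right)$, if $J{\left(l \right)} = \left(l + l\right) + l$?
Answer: $\frac{75533983657}{2625500} \approx 28769.0$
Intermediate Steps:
$J{\left(l \right)} = 3 l$ ($J{\left(l \right)} = 2 l + l = 3 l$)
$\left(28728 + J{\left(8 \right)}\right) + \left(\frac{5395}{356} - \frac{16347}{-7375}\right) = \left(28728 + 3 \cdot 8\right) + \left(\frac{5395}{356} - \frac{16347}{-7375}\right) = \left(28728 + 24\right) + \left(5395 \cdot \frac{1}{356} - - \frac{16347}{7375}\right) = 28752 + \left(\frac{5395}{356} + \frac{16347}{7375}\right) = 28752 + \frac{45607657}{2625500} = \frac{75533983657}{2625500}$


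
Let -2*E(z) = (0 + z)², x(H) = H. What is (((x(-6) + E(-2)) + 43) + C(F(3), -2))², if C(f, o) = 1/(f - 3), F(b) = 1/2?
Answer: 29929/25 ≈ 1197.2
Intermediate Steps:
F(b) = ½
E(z) = -z²/2 (E(z) = -(0 + z)²/2 = -z²/2)
C(f, o) = 1/(-3 + f)
(((x(-6) + E(-2)) + 43) + C(F(3), -2))² = (((-6 - ½*(-2)²) + 43) + 1/(-3 + ½))² = (((-6 - ½*4) + 43) + 1/(-5/2))² = (((-6 - 2) + 43) - ⅖)² = ((-8 + 43) - ⅖)² = (35 - ⅖)² = (173/5)² = 29929/25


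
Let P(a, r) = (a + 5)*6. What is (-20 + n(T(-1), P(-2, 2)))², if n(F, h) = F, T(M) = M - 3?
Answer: 576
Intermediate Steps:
T(M) = -3 + M
P(a, r) = 30 + 6*a (P(a, r) = (5 + a)*6 = 30 + 6*a)
(-20 + n(T(-1), P(-2, 2)))² = (-20 + (-3 - 1))² = (-20 - 4)² = (-24)² = 576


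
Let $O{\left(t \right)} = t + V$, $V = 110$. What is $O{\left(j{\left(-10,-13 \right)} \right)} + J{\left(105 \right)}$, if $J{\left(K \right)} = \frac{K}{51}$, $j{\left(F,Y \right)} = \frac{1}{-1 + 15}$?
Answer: $\frac{26687}{238} \approx 112.13$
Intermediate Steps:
$j{\left(F,Y \right)} = \frac{1}{14}$
$J{\left(K \right)} = \frac{K}{51}$ ($J{\left(K \right)} = K \frac{1}{51} = \frac{K}{51}$)
$O{\left(t \right)} = 110 + t$ ($O{\left(t \right)} = t + 110 = 110 + t$)
$O{\left(j{\left(-10,-13 \right)} \right)} + J{\left(105 \right)} = \left(110 + \frac{1}{14}\right) + \frac{1}{51} \cdot 105 = \frac{1541}{14} + \frac{35}{17} = \frac{26687}{238}$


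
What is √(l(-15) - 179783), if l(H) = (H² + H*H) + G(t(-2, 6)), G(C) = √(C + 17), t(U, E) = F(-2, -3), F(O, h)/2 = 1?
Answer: √(-179333 + √19) ≈ 423.47*I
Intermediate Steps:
F(O, h) = 2 (F(O, h) = 2*1 = 2)
t(U, E) = 2
G(C) = √(17 + C)
l(H) = √19 + 2*H² (l(H) = (H² + H*H) + √(17 + 2) = (H² + H²) + √19 = 2*H² + √19 = √19 + 2*H²)
√(l(-15) - 179783) = √((√19 + 2*(-15)²) - 179783) = √((√19 + 2*225) - 179783) = √((√19 + 450) - 179783) = √((450 + √19) - 179783) = √(-179333 + √19)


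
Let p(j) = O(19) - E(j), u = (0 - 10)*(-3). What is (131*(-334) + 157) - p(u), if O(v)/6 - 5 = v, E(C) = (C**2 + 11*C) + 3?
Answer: -42508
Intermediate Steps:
u = 30 (u = -10*(-3) = 30)
E(C) = 3 + C**2 + 11*C
O(v) = 30 + 6*v
p(j) = 141 - j**2 - 11*j (p(j) = (30 + 6*19) - (3 + j**2 + 11*j) = (30 + 114) + (-3 - j**2 - 11*j) = 144 + (-3 - j**2 - 11*j) = 141 - j**2 - 11*j)
(131*(-334) + 157) - p(u) = (131*(-334) + 157) - (141 - 1*30**2 - 11*30) = (-43754 + 157) - (141 - 1*900 - 330) = -43597 - (141 - 900 - 330) = -43597 - 1*(-1089) = -43597 + 1089 = -42508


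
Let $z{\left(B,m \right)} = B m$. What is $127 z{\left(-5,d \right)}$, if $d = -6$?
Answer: $3810$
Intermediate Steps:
$127 z{\left(-5,d \right)} = 127 \left(\left(-5\right) \left(-6\right)\right) = 127 \cdot 30 = 3810$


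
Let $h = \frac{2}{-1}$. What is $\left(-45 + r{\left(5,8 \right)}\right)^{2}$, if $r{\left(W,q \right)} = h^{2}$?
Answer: $1681$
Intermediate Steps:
$h = -2$ ($h = 2 \left(-1\right) = -2$)
$r{\left(W,q \right)} = 4$ ($r{\left(W,q \right)} = \left(-2\right)^{2} = 4$)
$\left(-45 + r{\left(5,8 \right)}\right)^{2} = \left(-45 + 4\right)^{2} = \left(-41\right)^{2} = 1681$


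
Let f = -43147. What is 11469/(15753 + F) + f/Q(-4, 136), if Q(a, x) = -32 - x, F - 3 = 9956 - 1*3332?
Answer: 80629721/313320 ≈ 257.34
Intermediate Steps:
F = 6627 (F = 3 + (9956 - 1*3332) = 3 + (9956 - 3332) = 3 + 6624 = 6627)
11469/(15753 + F) + f/Q(-4, 136) = 11469/(15753 + 6627) - 43147/(-32 - 1*136) = 11469/22380 - 43147/(-32 - 136) = 11469*(1/22380) - 43147/(-168) = 3823/7460 - 43147*(-1/168) = 3823/7460 + 43147/168 = 80629721/313320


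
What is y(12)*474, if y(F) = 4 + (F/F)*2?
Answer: 2844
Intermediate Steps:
y(F) = 6 (y(F) = 4 + 1*2 = 4 + 2 = 6)
y(12)*474 = 6*474 = 2844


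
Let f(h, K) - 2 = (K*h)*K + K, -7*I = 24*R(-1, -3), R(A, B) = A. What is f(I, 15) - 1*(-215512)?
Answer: 1514103/7 ≈ 2.1630e+5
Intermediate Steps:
I = 24/7 (I = -24*(-1)/7 = -⅐*(-24) = 24/7 ≈ 3.4286)
f(h, K) = 2 + K + h*K² (f(h, K) = 2 + ((K*h)*K + K) = 2 + (h*K² + K) = 2 + (K + h*K²) = 2 + K + h*K²)
f(I, 15) - 1*(-215512) = (2 + 15 + (24/7)*15²) - 1*(-215512) = (2 + 15 + (24/7)*225) + 215512 = (2 + 15 + 5400/7) + 215512 = 5519/7 + 215512 = 1514103/7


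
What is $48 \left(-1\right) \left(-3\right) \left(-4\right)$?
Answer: $-576$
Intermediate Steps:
$48 \left(-1\right) \left(-3\right) \left(-4\right) = 48 \cdot 3 \left(-4\right) = 48 \left(-12\right) = -576$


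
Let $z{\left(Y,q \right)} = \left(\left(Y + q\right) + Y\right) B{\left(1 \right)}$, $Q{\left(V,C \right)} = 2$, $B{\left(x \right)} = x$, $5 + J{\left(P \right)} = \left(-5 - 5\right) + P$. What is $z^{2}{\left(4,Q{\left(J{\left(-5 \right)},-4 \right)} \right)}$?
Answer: $100$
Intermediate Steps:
$J{\left(P \right)} = -15 + P$ ($J{\left(P \right)} = -5 + \left(\left(-5 - 5\right) + P\right) = -5 + \left(-10 + P\right) = -15 + P$)
$z{\left(Y,q \right)} = q + 2 Y$ ($z{\left(Y,q \right)} = \left(\left(Y + q\right) + Y\right) 1 = \left(q + 2 Y\right) 1 = q + 2 Y$)
$z^{2}{\left(4,Q{\left(J{\left(-5 \right)},-4 \right)} \right)} = \left(2 + 2 \cdot 4\right)^{2} = \left(2 + 8\right)^{2} = 10^{2} = 100$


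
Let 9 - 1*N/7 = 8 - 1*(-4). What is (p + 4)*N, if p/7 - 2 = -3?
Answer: 63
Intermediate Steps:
p = -7 (p = 14 + 7*(-3) = 14 - 21 = -7)
N = -21 (N = 63 - 7*(8 - 1*(-4)) = 63 - 7*(8 + 4) = 63 - 7*12 = 63 - 84 = -21)
(p + 4)*N = (-7 + 4)*(-21) = -3*(-21) = 63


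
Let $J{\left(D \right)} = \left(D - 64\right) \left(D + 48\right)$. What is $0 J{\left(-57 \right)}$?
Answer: $0$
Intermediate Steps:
$J{\left(D \right)} = \left(-64 + D\right) \left(48 + D\right)$
$0 J{\left(-57 \right)} = 0 \left(-3072 + \left(-57\right)^{2} - -912\right) = 0 \left(-3072 + 3249 + 912\right) = 0 \cdot 1089 = 0$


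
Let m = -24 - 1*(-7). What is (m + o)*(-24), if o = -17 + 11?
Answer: 552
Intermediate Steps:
o = -6
m = -17 (m = -24 + 7 = -17)
(m + o)*(-24) = (-17 - 6)*(-24) = -23*(-24) = 552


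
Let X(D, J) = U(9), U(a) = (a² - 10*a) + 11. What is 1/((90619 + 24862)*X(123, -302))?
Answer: 1/230962 ≈ 4.3297e-6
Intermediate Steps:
U(a) = 11 + a² - 10*a
X(D, J) = 2 (X(D, J) = 11 + 9² - 10*9 = 11 + 81 - 90 = 2)
1/((90619 + 24862)*X(123, -302)) = 1/((90619 + 24862)*2) = (½)/115481 = (1/115481)*(½) = 1/230962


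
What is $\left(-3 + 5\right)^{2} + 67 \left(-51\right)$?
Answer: $-3413$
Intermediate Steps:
$\left(-3 + 5\right)^{2} + 67 \left(-51\right) = 2^{2} - 3417 = 4 - 3417 = -3413$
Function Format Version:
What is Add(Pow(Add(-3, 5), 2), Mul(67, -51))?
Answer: -3413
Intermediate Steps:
Add(Pow(Add(-3, 5), 2), Mul(67, -51)) = Add(Pow(2, 2), -3417) = Add(4, -3417) = -3413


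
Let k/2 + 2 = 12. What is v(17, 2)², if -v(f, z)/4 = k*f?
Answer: 1849600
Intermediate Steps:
k = 20 (k = -4 + 2*12 = -4 + 24 = 20)
v(f, z) = -80*f
v(17, 2)² = (-80*17)² = (-1360)² = 1849600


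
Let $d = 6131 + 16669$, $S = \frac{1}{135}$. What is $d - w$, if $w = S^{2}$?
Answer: $\frac{415529999}{18225} \approx 22800.0$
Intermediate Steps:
$S = \frac{1}{135} \approx 0.0074074$
$d = 22800$
$w = \frac{1}{18225}$ ($w = \left(\frac{1}{135}\right)^{2} = \frac{1}{18225} \approx 5.487 \cdot 10^{-5}$)
$d - w = 22800 - \frac{1}{18225} = \frac{415529999}{18225}$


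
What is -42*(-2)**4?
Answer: -672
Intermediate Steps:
-42*(-2)**4 = -42*16 = -672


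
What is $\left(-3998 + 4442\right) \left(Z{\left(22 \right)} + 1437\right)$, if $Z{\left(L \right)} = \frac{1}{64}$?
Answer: $\frac{10208559}{16} \approx 6.3804 \cdot 10^{5}$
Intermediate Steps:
$Z{\left(L \right)} = \frac{1}{64}$
$\left(-3998 + 4442\right) \left(Z{\left(22 \right)} + 1437\right) = \left(-3998 + 4442\right) \left(\frac{1}{64} + 1437\right) = 444 \cdot \frac{91969}{64} = \frac{10208559}{16}$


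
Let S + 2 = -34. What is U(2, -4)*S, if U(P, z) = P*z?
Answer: 288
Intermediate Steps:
S = -36 (S = -2 - 34 = -36)
U(2, -4)*S = (2*(-4))*(-36) = -8*(-36) = 288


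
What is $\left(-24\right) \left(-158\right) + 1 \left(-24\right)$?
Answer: $3768$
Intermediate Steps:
$\left(-24\right) \left(-158\right) + 1 \left(-24\right) = 3792 - 24 = 3768$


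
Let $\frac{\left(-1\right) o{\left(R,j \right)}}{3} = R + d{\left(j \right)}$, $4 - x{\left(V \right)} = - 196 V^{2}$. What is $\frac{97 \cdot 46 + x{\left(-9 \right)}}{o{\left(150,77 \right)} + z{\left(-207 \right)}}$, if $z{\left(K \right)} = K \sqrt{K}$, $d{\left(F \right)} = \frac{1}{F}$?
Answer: $- \frac{9046362017}{8964922776} + \frac{4160966271 i \sqrt{23}}{2988307592} \approx -1.0091 + 6.6778 i$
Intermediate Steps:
$z{\left(K \right)} = K^{\frac{3}{2}}$
$x{\left(V \right)} = 4 + 196 V^{2}$ ($x{\left(V \right)} = 4 - - 196 V^{2} = 4 + 196 V^{2}$)
$o{\left(R,j \right)} = - 3 R - \frac{3}{j}$ ($o{\left(R,j \right)} = - 3 \left(R + \frac{1}{j}\right) = - 3 R - \frac{3}{j}$)
$\frac{97 \cdot 46 + x{\left(-9 \right)}}{o{\left(150,77 \right)} + z{\left(-207 \right)}} = \frac{97 \cdot 46 + \left(4 + 196 \left(-9\right)^{2}\right)}{\left(\left(-3\right) 150 - \frac{3}{77}\right) + \left(-207\right)^{\frac{3}{2}}} = \frac{4462 + \left(4 + 196 \cdot 81\right)}{\left(-450 - \frac{3}{77}\right) - 621 i \sqrt{23}} = \frac{4462 + \left(4 + 15876\right)}{\left(-450 - \frac{3}{77}\right) - 621 i \sqrt{23}} = \frac{4462 + 15880}{- \frac{34653}{77} - 621 i \sqrt{23}} = \frac{20342}{- \frac{34653}{77} - 621 i \sqrt{23}}$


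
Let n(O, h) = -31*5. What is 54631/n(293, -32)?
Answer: -54631/155 ≈ -352.46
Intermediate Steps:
n(O, h) = -155
54631/n(293, -32) = 54631/(-155) = 54631*(-1/155) = -54631/155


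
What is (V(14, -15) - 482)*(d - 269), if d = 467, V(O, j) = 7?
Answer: -94050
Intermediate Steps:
(V(14, -15) - 482)*(d - 269) = (7 - 482)*(467 - 269) = -475*198 = -94050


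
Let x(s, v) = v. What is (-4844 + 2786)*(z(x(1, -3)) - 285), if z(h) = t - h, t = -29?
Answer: 640038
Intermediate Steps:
z(h) = -29 - h
(-4844 + 2786)*(z(x(1, -3)) - 285) = (-4844 + 2786)*((-29 - 1*(-3)) - 285) = -2058*((-29 + 3) - 285) = -2058*(-26 - 285) = -2058*(-311) = 640038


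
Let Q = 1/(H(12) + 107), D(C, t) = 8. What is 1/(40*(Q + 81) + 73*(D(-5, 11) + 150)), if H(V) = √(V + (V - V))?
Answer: 84487259/1248246381626 + 20*√3/624123190813 ≈ 6.7685e-5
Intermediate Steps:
H(V) = √V (H(V) = √(V + 0) = √V)
Q = 1/(107 + 2*√3) (Q = 1/(√12 + 107) = 1/(2*√3 + 107) = 1/(107 + 2*√3) ≈ 0.0090527)
1/(40*(Q + 81) + 73*(D(-5, 11) + 150)) = 1/(40*((107/11437 - 2*√3/11437) + 81) + 73*(8 + 150)) = 1/(40*(926504/11437 - 2*√3/11437) + 73*158) = 1/((37060160/11437 - 80*√3/11437) + 11534) = 1/(168974518/11437 - 80*√3/11437)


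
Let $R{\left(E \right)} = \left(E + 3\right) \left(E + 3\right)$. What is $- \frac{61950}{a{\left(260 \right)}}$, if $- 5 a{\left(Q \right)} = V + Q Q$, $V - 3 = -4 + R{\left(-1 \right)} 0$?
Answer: $\frac{14750}{3219} \approx 4.5822$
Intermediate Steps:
$R{\left(E \right)} = \left(3 + E\right)^{2}$ ($R{\left(E \right)} = \left(3 + E\right) \left(3 + E\right) = \left(3 + E\right)^{2}$)
$V = -1$ ($V = 3 - \left(4 - \left(3 - 1\right)^{2} \cdot 0\right) = 3 - \left(4 - 2^{2} \cdot 0\right) = 3 + \left(-4 + 4 \cdot 0\right) = 3 + \left(-4 + 0\right) = 3 - 4 = -1$)
$a{\left(Q \right)} = \frac{1}{5} - \frac{Q^{2}}{5}$ ($a{\left(Q \right)} = - \frac{-1 + Q Q}{5} = - \frac{-1 + Q^{2}}{5} = \frac{1}{5} - \frac{Q^{2}}{5}$)
$- \frac{61950}{a{\left(260 \right)}} = - \frac{61950}{\frac{1}{5} - \frac{260^{2}}{5}} = - \frac{61950}{\frac{1}{5} - 13520} = - \frac{61950}{- \frac{67599}{5}} = \left(-61950\right) \left(- \frac{5}{67599}\right) = \frac{14750}{3219}$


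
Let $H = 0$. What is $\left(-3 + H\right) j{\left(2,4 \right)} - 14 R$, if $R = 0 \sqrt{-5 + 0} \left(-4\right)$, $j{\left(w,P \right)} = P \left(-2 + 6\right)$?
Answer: $-48$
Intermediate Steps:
$j{\left(w,P \right)} = 4 P$ ($j{\left(w,P \right)} = P 4 = 4 P$)
$R = 0$ ($R = 0 \sqrt{-5} \left(-4\right) = 0 i \sqrt{5} \left(-4\right) = 0 \left(-4\right) = 0$)
$\left(-3 + H\right) j{\left(2,4 \right)} - 14 R = \left(-3 + 0\right) 4 \cdot 4 - 0 = \left(-3\right) 16 + 0 = -48 + 0 = -48$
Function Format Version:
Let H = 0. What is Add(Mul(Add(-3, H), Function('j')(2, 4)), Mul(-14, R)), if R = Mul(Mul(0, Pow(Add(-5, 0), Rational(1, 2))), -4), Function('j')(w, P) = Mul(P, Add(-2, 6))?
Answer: -48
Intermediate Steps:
Function('j')(w, P) = Mul(4, P) (Function('j')(w, P) = Mul(P, 4) = Mul(4, P))
R = 0 (R = Mul(Mul(0, Pow(-5, Rational(1, 2))), -4) = Mul(Mul(0, Mul(I, Pow(5, Rational(1, 2)))), -4) = Mul(0, -4) = 0)
Add(Mul(Add(-3, H), Function('j')(2, 4)), Mul(-14, R)) = Add(Mul(Add(-3, 0), Mul(4, 4)), Mul(-14, 0)) = Add(Mul(-3, 16), 0) = Add(-48, 0) = -48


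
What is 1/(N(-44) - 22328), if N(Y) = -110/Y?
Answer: -2/44651 ≈ -4.4792e-5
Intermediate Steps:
1/(N(-44) - 22328) = 1/(-110/(-44) - 22328) = 1/(-110*(-1/44) - 22328) = 1/(5/2 - 22328) = 1/(-44651/2) = -2/44651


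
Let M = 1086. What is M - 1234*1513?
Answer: -1865956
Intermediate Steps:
M - 1234*1513 = 1086 - 1234*1513 = 1086 - 1867042 = -1865956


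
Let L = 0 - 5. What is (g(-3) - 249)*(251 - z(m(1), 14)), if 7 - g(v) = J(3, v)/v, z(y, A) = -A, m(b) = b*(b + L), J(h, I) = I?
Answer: -64395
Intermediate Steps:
L = -5
m(b) = b*(-5 + b) (m(b) = b*(b - 5) = b*(-5 + b))
g(v) = 6 (g(v) = 7 - v/v = 7 - 1*1 = 7 - 1 = 6)
(g(-3) - 249)*(251 - z(m(1), 14)) = (6 - 249)*(251 - (-1)*14) = -243*(251 - 1*(-14)) = -243*(251 + 14) = -243*265 = -64395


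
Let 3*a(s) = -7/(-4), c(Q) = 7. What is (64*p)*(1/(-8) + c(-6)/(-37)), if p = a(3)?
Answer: -434/37 ≈ -11.730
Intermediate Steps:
a(s) = 7/12 (a(s) = (-7/(-4))/3 = (-7*(-¼))/3 = (⅓)*(7/4) = 7/12)
p = 7/12 ≈ 0.58333
(64*p)*(1/(-8) + c(-6)/(-37)) = (64*(7/12))*(1/(-8) + 7/(-37)) = 112*(1*(-⅛) + 7*(-1/37))/3 = 112*(-⅛ - 7/37)/3 = (112/3)*(-93/296) = -434/37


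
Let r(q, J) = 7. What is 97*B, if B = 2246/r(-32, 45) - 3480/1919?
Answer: 415714258/13433 ≈ 30947.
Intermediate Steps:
B = 4285714/13433 (B = 2246/7 - 3480/1919 = 4285714/13433 ≈ 319.04)
97*B = 97*(4285714/13433) = 415714258/13433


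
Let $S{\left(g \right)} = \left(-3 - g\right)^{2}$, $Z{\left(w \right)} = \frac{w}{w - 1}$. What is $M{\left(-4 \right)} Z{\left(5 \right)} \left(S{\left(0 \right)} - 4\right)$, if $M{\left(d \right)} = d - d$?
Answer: $0$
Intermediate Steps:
$M{\left(d \right)} = 0$
$Z{\left(w \right)} = \frac{w}{-1 + w}$
$M{\left(-4 \right)} Z{\left(5 \right)} \left(S{\left(0 \right)} - 4\right) = 0 \frac{5}{-1 + 5} \left(\left(3 + 0\right)^{2} - 4\right) = 0 \cdot \frac{5}{4} \left(3^{2} - 4\right) = 0 \cdot 5 \cdot \frac{1}{4} \left(9 - 4\right) = 0 \cdot \frac{5}{4} \cdot 5 = 0 \cdot \frac{25}{4} = 0$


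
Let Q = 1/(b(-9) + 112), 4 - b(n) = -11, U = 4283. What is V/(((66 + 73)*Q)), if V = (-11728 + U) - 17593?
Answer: -3179826/139 ≈ -22876.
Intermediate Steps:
b(n) = 15 (b(n) = 4 - 1*(-11) = 4 + 11 = 15)
V = -25038 (V = (-11728 + 4283) - 17593 = -7445 - 17593 = -25038)
Q = 1/127 (Q = 1/(15 + 112) = 1/127 ≈ 0.0078740)
V/(((66 + 73)*Q)) = -25038*127/(66 + 73) = -25038/(139*(1/127)) = -25038/139/127 = -25038*127/139 = -3179826/139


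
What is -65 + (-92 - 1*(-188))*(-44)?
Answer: -4289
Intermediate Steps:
-65 + (-92 - 1*(-188))*(-44) = -65 + (-92 + 188)*(-44) = -65 + 96*(-44) = -65 - 4224 = -4289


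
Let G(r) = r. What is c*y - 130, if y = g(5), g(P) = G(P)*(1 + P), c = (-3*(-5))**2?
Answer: 6620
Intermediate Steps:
c = 225 (c = 15**2 = 225)
g(P) = P*(1 + P)
y = 30 (y = 5*(1 + 5) = 5*6 = 30)
c*y - 130 = 225*30 - 130 = 6750 - 130 = 6620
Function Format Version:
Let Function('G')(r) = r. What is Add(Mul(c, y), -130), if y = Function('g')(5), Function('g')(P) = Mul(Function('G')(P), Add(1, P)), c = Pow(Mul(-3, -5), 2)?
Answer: 6620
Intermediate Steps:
c = 225 (c = Pow(15, 2) = 225)
Function('g')(P) = Mul(P, Add(1, P))
y = 30 (y = Mul(5, Add(1, 5)) = Mul(5, 6) = 30)
Add(Mul(c, y), -130) = Add(Mul(225, 30), -130) = Add(6750, -130) = 6620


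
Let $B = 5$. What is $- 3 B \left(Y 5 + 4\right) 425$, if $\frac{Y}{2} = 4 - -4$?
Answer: $-535500$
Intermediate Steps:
$Y = 16$ ($Y = 2 \left(4 - -4\right) = 2 \left(4 + 4\right) = 2 \cdot 8 = 16$)
$- 3 B \left(Y 5 + 4\right) 425 = \left(-3\right) 5 \left(16 \cdot 5 + 4\right) 425 = - 15 \left(80 + 4\right) 425 = \left(-15\right) 84 \cdot 425 = \left(-1260\right) 425 = -535500$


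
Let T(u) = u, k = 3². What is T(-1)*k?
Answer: -9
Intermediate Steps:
k = 9
T(-1)*k = -1*9 = -9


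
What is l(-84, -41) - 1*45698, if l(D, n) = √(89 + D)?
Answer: -45698 + √5 ≈ -45696.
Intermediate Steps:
l(-84, -41) - 1*45698 = √(89 - 84) - 1*45698 = √5 - 45698 = -45698 + √5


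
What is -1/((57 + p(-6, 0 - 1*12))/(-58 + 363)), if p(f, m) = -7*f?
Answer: -305/99 ≈ -3.0808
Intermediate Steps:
-1/((57 + p(-6, 0 - 1*12))/(-58 + 363)) = -1/((57 - 7*(-6))/(-58 + 363)) = -1/((57 + 42)/305) = -1/(99*(1/305)) = -1/99/305 = -1*305/99 = -305/99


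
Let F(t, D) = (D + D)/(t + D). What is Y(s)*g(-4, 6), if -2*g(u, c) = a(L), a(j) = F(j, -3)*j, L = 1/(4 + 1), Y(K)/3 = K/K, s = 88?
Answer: -9/14 ≈ -0.64286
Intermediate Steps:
Y(K) = 3 (Y(K) = 3*(K/K) = 3*1 = 3)
F(t, D) = 2*D/(D + t) (F(t, D) = (2*D)/(D + t) = 2*D/(D + t))
L = ⅕ (L = 1/5 = ⅕ ≈ 0.20000)
a(j) = -6*j/(-3 + j) (a(j) = (2*(-3)/(-3 + j))*j = (-6/(-3 + j))*j = -6*j/(-3 + j))
g(u, c) = -3/14 (g(u, c) = -(-3)/(5*(-3 + ⅕)) = -(-3)/(5*(-14/5)) = -(-3)*(-5)/(5*14) = -½*3/7 = -3/14)
Y(s)*g(-4, 6) = 3*(-3/14) = -9/14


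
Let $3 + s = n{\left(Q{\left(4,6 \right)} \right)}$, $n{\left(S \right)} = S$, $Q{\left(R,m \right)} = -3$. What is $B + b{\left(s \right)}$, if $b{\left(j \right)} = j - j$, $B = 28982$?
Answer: $28982$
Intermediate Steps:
$s = -6$ ($s = -3 - 3 = -6$)
$b{\left(j \right)} = 0$
$B + b{\left(s \right)} = 28982 + 0 = 28982$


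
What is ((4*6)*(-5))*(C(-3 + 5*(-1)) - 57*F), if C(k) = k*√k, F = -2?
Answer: -13680 + 1920*I*√2 ≈ -13680.0 + 2715.3*I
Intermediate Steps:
C(k) = k^(3/2)
((4*6)*(-5))*(C(-3 + 5*(-1)) - 57*F) = ((4*6)*(-5))*((-3 + 5*(-1))^(3/2) - 57*(-2)) = (24*(-5))*((-3 - 5)^(3/2) + 114) = -120*((-8)^(3/2) + 114) = -120*(-16*I*√2 + 114) = -120*(114 - 16*I*√2) = -13680 + 1920*I*√2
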